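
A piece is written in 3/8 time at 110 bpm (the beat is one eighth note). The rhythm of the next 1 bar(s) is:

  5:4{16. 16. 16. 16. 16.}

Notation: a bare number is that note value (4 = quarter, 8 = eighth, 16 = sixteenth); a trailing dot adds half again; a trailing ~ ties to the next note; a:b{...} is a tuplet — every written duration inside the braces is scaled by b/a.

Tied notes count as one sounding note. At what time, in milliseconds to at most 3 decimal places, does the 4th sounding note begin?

1. 0.0ms @ 0 + 327.273ms (3/5)
2. 327.273ms @ 3/5 + 327.273ms (3/5)
3. 654.545ms @ 6/5 + 327.273ms (3/5)
4. 981.818ms @ 9/5 + 327.273ms (3/5)
5. 1309.091ms @ 12/5 + 327.273ms (3/5)

note 4 onset = 9/5b = 981.818ms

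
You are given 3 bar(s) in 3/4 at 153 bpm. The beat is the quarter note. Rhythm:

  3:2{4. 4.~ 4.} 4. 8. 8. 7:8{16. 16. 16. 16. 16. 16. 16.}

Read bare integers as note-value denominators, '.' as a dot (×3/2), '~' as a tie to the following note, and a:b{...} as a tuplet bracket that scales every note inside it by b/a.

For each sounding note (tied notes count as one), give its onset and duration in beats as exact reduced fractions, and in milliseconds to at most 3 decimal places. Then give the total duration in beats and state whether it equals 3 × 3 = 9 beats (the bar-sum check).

1) 0.0ms=0b +392.157ms=1b
2) 392.157ms=1b +784.314ms=2b
3) 1176.471ms=3b +588.235ms=3/2b
4) 1764.706ms=9/2b +294.118ms=3/4b
5) 2058.824ms=21/4b +294.118ms=3/4b
6) 2352.941ms=6b +168.067ms=3/7b
7) 2521.008ms=45/7b +168.067ms=3/7b
8) 2689.076ms=48/7b +168.067ms=3/7b
9) 2857.143ms=51/7b +168.067ms=3/7b
10) 3025.21ms=54/7b +168.067ms=3/7b
11) 3193.277ms=57/7b +168.067ms=3/7b
12) 3361.345ms=60/7b +168.067ms=3/7b
Σ=9b of 9 (153bpm 3/4) — PASS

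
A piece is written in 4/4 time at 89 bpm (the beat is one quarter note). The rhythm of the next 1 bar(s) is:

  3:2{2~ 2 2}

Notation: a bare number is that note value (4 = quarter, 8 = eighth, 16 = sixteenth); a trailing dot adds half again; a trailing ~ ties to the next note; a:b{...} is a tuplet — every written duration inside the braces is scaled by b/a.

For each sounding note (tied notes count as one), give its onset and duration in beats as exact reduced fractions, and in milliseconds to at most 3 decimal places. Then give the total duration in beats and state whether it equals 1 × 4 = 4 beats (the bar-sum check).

1) 0.0ms=0b +1797.753ms=8/3b
2) 1797.753ms=8/3b +898.876ms=4/3b
Σ=4b of 4 (89bpm 4/4) — PASS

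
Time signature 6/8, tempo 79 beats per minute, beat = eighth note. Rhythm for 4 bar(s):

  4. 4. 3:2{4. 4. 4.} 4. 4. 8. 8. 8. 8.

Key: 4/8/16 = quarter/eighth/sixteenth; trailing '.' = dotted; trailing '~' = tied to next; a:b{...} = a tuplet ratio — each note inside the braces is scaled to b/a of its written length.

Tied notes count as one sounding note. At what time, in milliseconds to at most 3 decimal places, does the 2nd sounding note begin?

1. 0.0ms @ 0 + 2278.481ms (3)
2. 2278.481ms @ 3 + 2278.481ms (3)
3. 4556.962ms @ 6 + 1518.987ms (2)
4. 6075.949ms @ 8 + 1518.987ms (2)
5. 7594.937ms @ 10 + 1518.987ms (2)
6. 9113.924ms @ 12 + 2278.481ms (3)
7. 11392.405ms @ 15 + 2278.481ms (3)
8. 13670.886ms @ 18 + 1139.241ms (3/2)
9. 14810.127ms @ 39/2 + 1139.241ms (3/2)
10. 15949.367ms @ 21 + 1139.241ms (3/2)
11. 17088.608ms @ 45/2 + 1139.241ms (3/2)

note 2 onset = 3b = 2278.481ms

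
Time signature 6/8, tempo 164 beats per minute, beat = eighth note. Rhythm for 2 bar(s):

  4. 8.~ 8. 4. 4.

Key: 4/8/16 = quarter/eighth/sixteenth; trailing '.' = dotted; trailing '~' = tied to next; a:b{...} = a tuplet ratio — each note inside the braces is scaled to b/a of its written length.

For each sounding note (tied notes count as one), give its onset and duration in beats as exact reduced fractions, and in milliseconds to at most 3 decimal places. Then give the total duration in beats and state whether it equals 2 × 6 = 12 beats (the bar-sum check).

1) 0.0ms=0b +1097.561ms=3b
2) 1097.561ms=3b +1097.561ms=3b
3) 2195.122ms=6b +1097.561ms=3b
4) 3292.683ms=9b +1097.561ms=3b
Σ=12b of 12 (164bpm 6/8) — PASS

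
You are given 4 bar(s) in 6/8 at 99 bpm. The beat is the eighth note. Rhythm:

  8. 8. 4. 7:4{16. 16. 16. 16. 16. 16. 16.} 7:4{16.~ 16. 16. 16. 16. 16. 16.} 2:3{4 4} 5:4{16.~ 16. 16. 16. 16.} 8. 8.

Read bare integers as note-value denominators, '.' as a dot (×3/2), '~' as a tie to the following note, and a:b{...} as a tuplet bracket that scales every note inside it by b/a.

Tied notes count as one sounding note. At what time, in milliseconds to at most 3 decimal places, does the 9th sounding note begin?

note 9 onset = 57/7b = 4935.065ms

1. 0.0ms @ 0 + 909.091ms (3/2)
2. 909.091ms @ 3/2 + 909.091ms (3/2)
3. 1818.182ms @ 3 + 1818.182ms (3)
4. 3636.364ms @ 6 + 259.74ms (3/7)
5. 3896.104ms @ 45/7 + 259.74ms (3/7)
6. 4155.844ms @ 48/7 + 259.74ms (3/7)
7. 4415.584ms @ 51/7 + 259.74ms (3/7)
8. 4675.325ms @ 54/7 + 259.74ms (3/7)
9. 4935.065ms @ 57/7 + 259.74ms (3/7)
10. 5194.805ms @ 60/7 + 259.74ms (3/7)
11. 5454.545ms @ 9 + 519.481ms (6/7)
12. 5974.026ms @ 69/7 + 259.74ms (3/7)
13. 6233.766ms @ 72/7 + 259.74ms (3/7)
14. 6493.506ms @ 75/7 + 259.74ms (3/7)
15. 6753.247ms @ 78/7 + 259.74ms (3/7)
16. 7012.987ms @ 81/7 + 259.74ms (3/7)
17. 7272.727ms @ 12 + 1818.182ms (3)
18. 9090.909ms @ 15 + 1818.182ms (3)
19. 10909.091ms @ 18 + 727.273ms (6/5)
20. 11636.364ms @ 96/5 + 363.636ms (3/5)
21. 12000.0ms @ 99/5 + 363.636ms (3/5)
22. 12363.636ms @ 102/5 + 363.636ms (3/5)
23. 12727.273ms @ 21 + 909.091ms (3/2)
24. 13636.364ms @ 45/2 + 909.091ms (3/2)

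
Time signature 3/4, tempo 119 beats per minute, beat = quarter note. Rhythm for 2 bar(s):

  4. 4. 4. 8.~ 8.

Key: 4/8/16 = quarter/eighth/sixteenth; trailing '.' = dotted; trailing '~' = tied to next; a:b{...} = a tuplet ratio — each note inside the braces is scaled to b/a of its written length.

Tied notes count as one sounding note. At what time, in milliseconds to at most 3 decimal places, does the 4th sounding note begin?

note 4 onset = 9/2b = 2268.908ms

1. 0.0ms @ 0 + 756.303ms (3/2)
2. 756.303ms @ 3/2 + 756.303ms (3/2)
3. 1512.605ms @ 3 + 756.303ms (3/2)
4. 2268.908ms @ 9/2 + 756.303ms (3/2)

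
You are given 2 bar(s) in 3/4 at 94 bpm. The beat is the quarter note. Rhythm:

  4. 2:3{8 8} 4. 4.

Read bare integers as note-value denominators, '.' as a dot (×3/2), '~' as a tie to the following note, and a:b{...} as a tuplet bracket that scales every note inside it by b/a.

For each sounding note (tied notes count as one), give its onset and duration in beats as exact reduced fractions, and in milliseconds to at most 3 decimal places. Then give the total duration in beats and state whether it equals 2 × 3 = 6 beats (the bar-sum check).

1) 0.0ms=0b +957.447ms=3/2b
2) 957.447ms=3/2b +478.723ms=3/4b
3) 1436.17ms=9/4b +478.723ms=3/4b
4) 1914.894ms=3b +957.447ms=3/2b
5) 2872.34ms=9/2b +957.447ms=3/2b
Σ=6b of 6 (94bpm 3/4) — PASS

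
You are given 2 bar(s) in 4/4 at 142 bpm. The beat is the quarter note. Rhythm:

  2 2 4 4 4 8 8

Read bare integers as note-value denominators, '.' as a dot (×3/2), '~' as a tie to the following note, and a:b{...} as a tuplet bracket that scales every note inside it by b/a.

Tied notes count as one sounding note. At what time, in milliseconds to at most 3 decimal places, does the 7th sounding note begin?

note 7 onset = 15/2b = 3169.014ms

1. 0.0ms @ 0 + 845.07ms (2)
2. 845.07ms @ 2 + 845.07ms (2)
3. 1690.141ms @ 4 + 422.535ms (1)
4. 2112.676ms @ 5 + 422.535ms (1)
5. 2535.211ms @ 6 + 422.535ms (1)
6. 2957.746ms @ 7 + 211.268ms (1/2)
7. 3169.014ms @ 15/2 + 211.268ms (1/2)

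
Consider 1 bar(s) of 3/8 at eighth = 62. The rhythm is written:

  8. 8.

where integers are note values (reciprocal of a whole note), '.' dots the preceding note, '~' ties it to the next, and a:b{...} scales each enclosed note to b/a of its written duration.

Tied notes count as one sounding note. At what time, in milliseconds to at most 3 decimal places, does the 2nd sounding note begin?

note 2 onset = 3/2b = 1451.613ms

1. 0.0ms @ 0 + 1451.613ms (3/2)
2. 1451.613ms @ 3/2 + 1451.613ms (3/2)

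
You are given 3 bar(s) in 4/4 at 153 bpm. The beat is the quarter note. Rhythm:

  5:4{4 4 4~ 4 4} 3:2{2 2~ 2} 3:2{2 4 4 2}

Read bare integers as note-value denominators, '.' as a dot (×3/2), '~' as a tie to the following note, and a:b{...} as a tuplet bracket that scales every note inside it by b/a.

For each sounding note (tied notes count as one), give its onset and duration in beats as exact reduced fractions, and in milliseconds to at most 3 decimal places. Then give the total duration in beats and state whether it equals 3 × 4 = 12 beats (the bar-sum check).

1) 0.0ms=0b +313.725ms=4/5b
2) 313.725ms=4/5b +313.725ms=4/5b
3) 627.451ms=8/5b +627.451ms=8/5b
4) 1254.902ms=16/5b +313.725ms=4/5b
5) 1568.627ms=4b +522.876ms=4/3b
6) 2091.503ms=16/3b +1045.752ms=8/3b
7) 3137.255ms=8b +522.876ms=4/3b
8) 3660.131ms=28/3b +261.438ms=2/3b
9) 3921.569ms=10b +261.438ms=2/3b
10) 4183.007ms=32/3b +522.876ms=4/3b
Σ=12b of 12 (153bpm 4/4) — PASS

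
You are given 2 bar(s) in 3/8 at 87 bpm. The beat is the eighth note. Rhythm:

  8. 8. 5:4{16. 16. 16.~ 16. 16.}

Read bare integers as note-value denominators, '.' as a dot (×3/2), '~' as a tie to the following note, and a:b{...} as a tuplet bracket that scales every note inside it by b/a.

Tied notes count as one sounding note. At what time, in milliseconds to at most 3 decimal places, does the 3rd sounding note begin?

1. 0.0ms @ 0 + 1034.483ms (3/2)
2. 1034.483ms @ 3/2 + 1034.483ms (3/2)
3. 2068.966ms @ 3 + 413.793ms (3/5)
4. 2482.759ms @ 18/5 + 413.793ms (3/5)
5. 2896.552ms @ 21/5 + 827.586ms (6/5)
6. 3724.138ms @ 27/5 + 413.793ms (3/5)

note 3 onset = 3b = 2068.966ms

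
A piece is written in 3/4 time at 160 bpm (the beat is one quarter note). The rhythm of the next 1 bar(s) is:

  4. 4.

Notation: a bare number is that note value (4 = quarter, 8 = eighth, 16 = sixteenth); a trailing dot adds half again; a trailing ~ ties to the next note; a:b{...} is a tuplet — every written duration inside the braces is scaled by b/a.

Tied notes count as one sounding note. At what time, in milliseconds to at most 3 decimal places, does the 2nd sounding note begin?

note 2 onset = 3/2b = 562.5ms

1. 0.0ms @ 0 + 562.5ms (3/2)
2. 562.5ms @ 3/2 + 562.5ms (3/2)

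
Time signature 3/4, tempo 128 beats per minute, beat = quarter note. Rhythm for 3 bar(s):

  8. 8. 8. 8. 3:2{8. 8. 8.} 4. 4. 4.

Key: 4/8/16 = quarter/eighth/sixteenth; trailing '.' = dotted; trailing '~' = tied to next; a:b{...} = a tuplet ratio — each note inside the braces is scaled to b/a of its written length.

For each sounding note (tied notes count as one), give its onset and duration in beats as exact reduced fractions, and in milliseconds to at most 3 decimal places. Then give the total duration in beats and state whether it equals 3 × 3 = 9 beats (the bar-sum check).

1) 0.0ms=0b +351.562ms=3/4b
2) 351.562ms=3/4b +351.562ms=3/4b
3) 703.125ms=3/2b +351.562ms=3/4b
4) 1054.688ms=9/4b +351.562ms=3/4b
5) 1406.25ms=3b +234.375ms=1/2b
6) 1640.625ms=7/2b +234.375ms=1/2b
7) 1875.0ms=4b +234.375ms=1/2b
8) 2109.375ms=9/2b +703.125ms=3/2b
9) 2812.5ms=6b +703.125ms=3/2b
10) 3515.625ms=15/2b +703.125ms=3/2b
Σ=9b of 9 (128bpm 3/4) — PASS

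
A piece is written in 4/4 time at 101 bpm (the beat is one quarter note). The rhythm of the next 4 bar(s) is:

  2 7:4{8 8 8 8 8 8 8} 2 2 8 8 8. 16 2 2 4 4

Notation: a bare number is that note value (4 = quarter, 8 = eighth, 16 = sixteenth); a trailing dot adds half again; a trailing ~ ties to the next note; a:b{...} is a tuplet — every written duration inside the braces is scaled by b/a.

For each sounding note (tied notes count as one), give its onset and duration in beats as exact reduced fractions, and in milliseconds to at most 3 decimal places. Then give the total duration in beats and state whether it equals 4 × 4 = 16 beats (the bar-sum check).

1) 0.0ms=0b +1188.119ms=2b
2) 1188.119ms=2b +169.731ms=2/7b
3) 1357.85ms=16/7b +169.731ms=2/7b
4) 1527.581ms=18/7b +169.731ms=2/7b
5) 1697.313ms=20/7b +169.731ms=2/7b
6) 1867.044ms=22/7b +169.731ms=2/7b
7) 2036.775ms=24/7b +169.731ms=2/7b
8) 2206.506ms=26/7b +169.731ms=2/7b
9) 2376.238ms=4b +1188.119ms=2b
10) 3564.356ms=6b +1188.119ms=2b
11) 4752.475ms=8b +297.03ms=1/2b
12) 5049.505ms=17/2b +297.03ms=1/2b
13) 5346.535ms=9b +445.545ms=3/4b
14) 5792.079ms=39/4b +148.515ms=1/4b
15) 5940.594ms=10b +1188.119ms=2b
16) 7128.713ms=12b +1188.119ms=2b
17) 8316.832ms=14b +594.059ms=1b
18) 8910.891ms=15b +594.059ms=1b
Σ=16b of 16 (101bpm 4/4) — PASS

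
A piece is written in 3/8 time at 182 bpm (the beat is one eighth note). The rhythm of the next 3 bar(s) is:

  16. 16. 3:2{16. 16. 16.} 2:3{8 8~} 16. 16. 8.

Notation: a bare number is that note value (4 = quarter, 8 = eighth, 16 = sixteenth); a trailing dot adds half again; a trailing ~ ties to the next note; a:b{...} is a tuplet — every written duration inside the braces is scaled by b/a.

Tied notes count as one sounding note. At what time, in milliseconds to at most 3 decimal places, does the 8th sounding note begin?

1. 0.0ms @ 0 + 247.253ms (3/4)
2. 247.253ms @ 3/4 + 247.253ms (3/4)
3. 494.505ms @ 3/2 + 164.835ms (1/2)
4. 659.341ms @ 2 + 164.835ms (1/2)
5. 824.176ms @ 5/2 + 164.835ms (1/2)
6. 989.011ms @ 3 + 494.505ms (3/2)
7. 1483.516ms @ 9/2 + 741.758ms (9/4)
8. 2225.275ms @ 27/4 + 247.253ms (3/4)
9. 2472.527ms @ 15/2 + 494.505ms (3/2)

note 8 onset = 27/4b = 2225.275ms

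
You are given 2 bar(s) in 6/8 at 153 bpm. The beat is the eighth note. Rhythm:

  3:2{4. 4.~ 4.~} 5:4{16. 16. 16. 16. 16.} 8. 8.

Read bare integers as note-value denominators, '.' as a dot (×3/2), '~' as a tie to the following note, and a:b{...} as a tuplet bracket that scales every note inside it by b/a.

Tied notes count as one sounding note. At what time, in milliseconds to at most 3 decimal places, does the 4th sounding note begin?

note 4 onset = 36/5b = 2823.529ms

1. 0.0ms @ 0 + 784.314ms (2)
2. 784.314ms @ 2 + 1803.922ms (23/5)
3. 2588.235ms @ 33/5 + 235.294ms (3/5)
4. 2823.529ms @ 36/5 + 235.294ms (3/5)
5. 3058.824ms @ 39/5 + 235.294ms (3/5)
6. 3294.118ms @ 42/5 + 235.294ms (3/5)
7. 3529.412ms @ 9 + 588.235ms (3/2)
8. 4117.647ms @ 21/2 + 588.235ms (3/2)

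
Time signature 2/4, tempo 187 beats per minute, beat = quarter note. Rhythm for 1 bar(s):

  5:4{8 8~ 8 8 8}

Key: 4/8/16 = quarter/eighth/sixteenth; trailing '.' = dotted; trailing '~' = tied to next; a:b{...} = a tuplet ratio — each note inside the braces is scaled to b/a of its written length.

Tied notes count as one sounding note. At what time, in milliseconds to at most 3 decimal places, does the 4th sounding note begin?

note 4 onset = 8/5b = 513.369ms

1. 0.0ms @ 0 + 128.342ms (2/5)
2. 128.342ms @ 2/5 + 256.684ms (4/5)
3. 385.027ms @ 6/5 + 128.342ms (2/5)
4. 513.369ms @ 8/5 + 128.342ms (2/5)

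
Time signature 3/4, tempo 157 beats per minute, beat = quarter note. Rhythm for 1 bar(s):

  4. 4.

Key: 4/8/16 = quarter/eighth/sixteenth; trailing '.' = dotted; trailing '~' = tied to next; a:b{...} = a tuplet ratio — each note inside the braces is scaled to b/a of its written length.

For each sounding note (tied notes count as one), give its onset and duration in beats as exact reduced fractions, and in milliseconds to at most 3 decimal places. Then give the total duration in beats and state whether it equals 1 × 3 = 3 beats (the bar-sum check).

1) 0.0ms=0b +573.248ms=3/2b
2) 573.248ms=3/2b +573.248ms=3/2b
Σ=3b of 3 (157bpm 3/4) — PASS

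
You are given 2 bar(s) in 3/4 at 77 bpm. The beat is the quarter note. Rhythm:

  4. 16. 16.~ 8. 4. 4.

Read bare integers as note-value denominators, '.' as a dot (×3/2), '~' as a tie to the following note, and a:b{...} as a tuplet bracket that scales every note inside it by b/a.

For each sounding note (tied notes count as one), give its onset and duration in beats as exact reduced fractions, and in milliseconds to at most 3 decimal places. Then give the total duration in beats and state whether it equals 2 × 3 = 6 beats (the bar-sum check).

1) 0.0ms=0b +1168.831ms=3/2b
2) 1168.831ms=3/2b +292.208ms=3/8b
3) 1461.039ms=15/8b +876.623ms=9/8b
4) 2337.662ms=3b +1168.831ms=3/2b
5) 3506.494ms=9/2b +1168.831ms=3/2b
Σ=6b of 6 (77bpm 3/4) — PASS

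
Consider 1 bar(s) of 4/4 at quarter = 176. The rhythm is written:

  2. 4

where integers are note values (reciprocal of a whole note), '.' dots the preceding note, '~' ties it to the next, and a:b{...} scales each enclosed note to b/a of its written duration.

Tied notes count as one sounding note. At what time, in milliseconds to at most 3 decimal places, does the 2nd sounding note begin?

note 2 onset = 3b = 1022.727ms

1. 0.0ms @ 0 + 1022.727ms (3)
2. 1022.727ms @ 3 + 340.909ms (1)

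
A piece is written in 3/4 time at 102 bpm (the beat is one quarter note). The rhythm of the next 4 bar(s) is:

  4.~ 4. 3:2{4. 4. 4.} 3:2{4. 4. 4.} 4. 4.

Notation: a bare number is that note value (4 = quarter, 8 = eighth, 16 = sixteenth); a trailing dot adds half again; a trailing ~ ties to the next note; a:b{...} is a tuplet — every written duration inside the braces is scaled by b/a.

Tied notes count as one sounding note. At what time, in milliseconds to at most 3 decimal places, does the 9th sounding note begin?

1. 0.0ms @ 0 + 1764.706ms (3)
2. 1764.706ms @ 3 + 588.235ms (1)
3. 2352.941ms @ 4 + 588.235ms (1)
4. 2941.176ms @ 5 + 588.235ms (1)
5. 3529.412ms @ 6 + 588.235ms (1)
6. 4117.647ms @ 7 + 588.235ms (1)
7. 4705.882ms @ 8 + 588.235ms (1)
8. 5294.118ms @ 9 + 882.353ms (3/2)
9. 6176.471ms @ 21/2 + 882.353ms (3/2)

note 9 onset = 21/2b = 6176.471ms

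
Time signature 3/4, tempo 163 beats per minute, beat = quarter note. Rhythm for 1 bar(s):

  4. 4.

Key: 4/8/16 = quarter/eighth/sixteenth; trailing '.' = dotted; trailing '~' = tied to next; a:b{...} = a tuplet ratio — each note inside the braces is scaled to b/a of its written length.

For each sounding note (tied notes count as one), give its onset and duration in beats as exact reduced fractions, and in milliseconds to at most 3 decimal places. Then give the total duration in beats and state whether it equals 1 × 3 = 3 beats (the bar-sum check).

1) 0.0ms=0b +552.147ms=3/2b
2) 552.147ms=3/2b +552.147ms=3/2b
Σ=3b of 3 (163bpm 3/4) — PASS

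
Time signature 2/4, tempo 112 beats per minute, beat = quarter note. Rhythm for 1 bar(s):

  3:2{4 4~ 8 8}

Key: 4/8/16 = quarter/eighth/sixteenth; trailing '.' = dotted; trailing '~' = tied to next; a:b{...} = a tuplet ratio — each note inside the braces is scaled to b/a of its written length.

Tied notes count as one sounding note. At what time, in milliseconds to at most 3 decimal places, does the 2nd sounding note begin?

1. 0.0ms @ 0 + 357.143ms (2/3)
2. 357.143ms @ 2/3 + 535.714ms (1)
3. 892.857ms @ 5/3 + 178.571ms (1/3)

note 2 onset = 2/3b = 357.143ms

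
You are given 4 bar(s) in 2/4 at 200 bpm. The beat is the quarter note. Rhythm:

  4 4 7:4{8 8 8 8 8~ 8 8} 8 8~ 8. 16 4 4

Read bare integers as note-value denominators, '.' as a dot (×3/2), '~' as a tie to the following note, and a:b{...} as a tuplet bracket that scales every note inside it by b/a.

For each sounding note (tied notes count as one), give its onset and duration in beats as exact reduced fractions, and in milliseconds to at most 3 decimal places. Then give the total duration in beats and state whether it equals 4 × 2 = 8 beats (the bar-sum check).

1) 0.0ms=0b +300.0ms=1b
2) 300.0ms=1b +300.0ms=1b
3) 600.0ms=2b +85.714ms=2/7b
4) 685.714ms=16/7b +85.714ms=2/7b
5) 771.429ms=18/7b +85.714ms=2/7b
6) 857.143ms=20/7b +85.714ms=2/7b
7) 942.857ms=22/7b +171.429ms=4/7b
8) 1114.286ms=26/7b +85.714ms=2/7b
9) 1200.0ms=4b +150.0ms=1/2b
10) 1350.0ms=9/2b +375.0ms=5/4b
11) 1725.0ms=23/4b +75.0ms=1/4b
12) 1800.0ms=6b +300.0ms=1b
13) 2100.0ms=7b +300.0ms=1b
Σ=8b of 8 (200bpm 2/4) — PASS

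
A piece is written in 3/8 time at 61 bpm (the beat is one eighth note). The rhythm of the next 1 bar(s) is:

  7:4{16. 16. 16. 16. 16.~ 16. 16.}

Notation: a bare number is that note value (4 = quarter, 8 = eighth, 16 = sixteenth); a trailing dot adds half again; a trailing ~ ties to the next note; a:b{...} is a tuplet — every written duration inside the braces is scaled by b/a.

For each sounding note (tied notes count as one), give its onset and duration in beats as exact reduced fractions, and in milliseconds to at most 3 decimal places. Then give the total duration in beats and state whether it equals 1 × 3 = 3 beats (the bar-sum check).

1) 0.0ms=0b +421.546ms=3/7b
2) 421.546ms=3/7b +421.546ms=3/7b
3) 843.091ms=6/7b +421.546ms=3/7b
4) 1264.637ms=9/7b +421.546ms=3/7b
5) 1686.183ms=12/7b +843.091ms=6/7b
6) 2529.274ms=18/7b +421.546ms=3/7b
Σ=3b of 3 (61bpm 3/8) — PASS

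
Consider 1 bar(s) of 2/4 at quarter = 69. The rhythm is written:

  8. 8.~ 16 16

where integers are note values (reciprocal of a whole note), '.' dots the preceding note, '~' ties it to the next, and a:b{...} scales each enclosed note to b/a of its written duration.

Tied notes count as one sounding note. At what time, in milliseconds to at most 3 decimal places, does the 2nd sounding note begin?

1. 0.0ms @ 0 + 652.174ms (3/4)
2. 652.174ms @ 3/4 + 869.565ms (1)
3. 1521.739ms @ 7/4 + 217.391ms (1/4)

note 2 onset = 3/4b = 652.174ms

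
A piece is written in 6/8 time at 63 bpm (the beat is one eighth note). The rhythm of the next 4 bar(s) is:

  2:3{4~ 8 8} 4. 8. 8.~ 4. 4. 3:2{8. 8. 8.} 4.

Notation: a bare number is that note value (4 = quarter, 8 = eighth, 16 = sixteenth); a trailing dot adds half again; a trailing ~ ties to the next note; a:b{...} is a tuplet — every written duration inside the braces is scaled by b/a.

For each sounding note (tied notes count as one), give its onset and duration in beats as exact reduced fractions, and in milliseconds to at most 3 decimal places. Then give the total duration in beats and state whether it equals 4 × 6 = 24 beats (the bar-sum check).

1) 0.0ms=0b +4285.714ms=9/2b
2) 4285.714ms=9/2b +1428.571ms=3/2b
3) 5714.286ms=6b +2857.143ms=3b
4) 8571.429ms=9b +1428.571ms=3/2b
5) 10000.0ms=21/2b +4285.714ms=9/2b
6) 14285.714ms=15b +2857.143ms=3b
7) 17142.857ms=18b +952.381ms=1b
8) 18095.238ms=19b +952.381ms=1b
9) 19047.619ms=20b +952.381ms=1b
10) 20000.0ms=21b +2857.143ms=3b
Σ=24b of 24 (63bpm 6/8) — PASS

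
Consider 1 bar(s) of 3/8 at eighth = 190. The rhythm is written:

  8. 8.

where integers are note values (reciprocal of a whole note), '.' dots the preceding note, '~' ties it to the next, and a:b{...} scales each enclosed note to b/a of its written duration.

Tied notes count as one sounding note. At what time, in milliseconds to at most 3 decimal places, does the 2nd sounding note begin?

note 2 onset = 3/2b = 473.684ms

1. 0.0ms @ 0 + 473.684ms (3/2)
2. 473.684ms @ 3/2 + 473.684ms (3/2)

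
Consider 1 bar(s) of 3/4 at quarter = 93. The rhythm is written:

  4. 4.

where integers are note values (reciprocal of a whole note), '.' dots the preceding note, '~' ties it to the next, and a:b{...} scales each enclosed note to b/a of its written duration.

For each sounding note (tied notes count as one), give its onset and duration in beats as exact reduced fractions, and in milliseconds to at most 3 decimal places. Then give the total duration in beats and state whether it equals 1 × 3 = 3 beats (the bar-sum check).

1) 0.0ms=0b +967.742ms=3/2b
2) 967.742ms=3/2b +967.742ms=3/2b
Σ=3b of 3 (93bpm 3/4) — PASS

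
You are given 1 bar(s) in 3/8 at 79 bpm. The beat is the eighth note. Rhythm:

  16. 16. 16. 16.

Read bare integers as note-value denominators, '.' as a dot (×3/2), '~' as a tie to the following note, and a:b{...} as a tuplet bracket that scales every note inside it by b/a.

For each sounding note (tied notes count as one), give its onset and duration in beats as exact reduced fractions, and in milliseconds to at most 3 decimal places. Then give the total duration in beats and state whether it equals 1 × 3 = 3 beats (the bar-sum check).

1) 0.0ms=0b +569.62ms=3/4b
2) 569.62ms=3/4b +569.62ms=3/4b
3) 1139.241ms=3/2b +569.62ms=3/4b
4) 1708.861ms=9/4b +569.62ms=3/4b
Σ=3b of 3 (79bpm 3/8) — PASS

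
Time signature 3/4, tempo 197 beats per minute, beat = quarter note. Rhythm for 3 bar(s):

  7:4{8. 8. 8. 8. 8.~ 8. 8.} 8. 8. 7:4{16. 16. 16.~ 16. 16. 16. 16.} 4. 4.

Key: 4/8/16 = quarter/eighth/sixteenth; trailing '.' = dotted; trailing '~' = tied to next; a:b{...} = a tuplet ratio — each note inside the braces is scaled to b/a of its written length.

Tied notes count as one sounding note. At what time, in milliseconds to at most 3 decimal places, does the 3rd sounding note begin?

1. 0.0ms @ 0 + 130.529ms (3/7)
2. 130.529ms @ 3/7 + 130.529ms (3/7)
3. 261.059ms @ 6/7 + 130.529ms (3/7)
4. 391.588ms @ 9/7 + 130.529ms (3/7)
5. 522.117ms @ 12/7 + 261.059ms (6/7)
6. 783.176ms @ 18/7 + 130.529ms (3/7)
7. 913.706ms @ 3 + 228.426ms (3/4)
8. 1142.132ms @ 15/4 + 228.426ms (3/4)
9. 1370.558ms @ 9/2 + 65.265ms (3/14)
10. 1435.823ms @ 33/7 + 65.265ms (3/14)
11. 1501.088ms @ 69/14 + 130.529ms (3/7)
12. 1631.617ms @ 75/14 + 65.265ms (3/14)
13. 1696.882ms @ 39/7 + 65.265ms (3/14)
14. 1762.146ms @ 81/14 + 65.265ms (3/14)
15. 1827.411ms @ 6 + 456.853ms (3/2)
16. 2284.264ms @ 15/2 + 456.853ms (3/2)

note 3 onset = 6/7b = 261.059ms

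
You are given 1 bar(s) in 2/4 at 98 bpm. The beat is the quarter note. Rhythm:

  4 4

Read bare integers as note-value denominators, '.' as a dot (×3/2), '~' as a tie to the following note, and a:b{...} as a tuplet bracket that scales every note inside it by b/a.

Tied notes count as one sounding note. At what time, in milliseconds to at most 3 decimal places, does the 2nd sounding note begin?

note 2 onset = 1b = 612.245ms

1. 0.0ms @ 0 + 612.245ms (1)
2. 612.245ms @ 1 + 612.245ms (1)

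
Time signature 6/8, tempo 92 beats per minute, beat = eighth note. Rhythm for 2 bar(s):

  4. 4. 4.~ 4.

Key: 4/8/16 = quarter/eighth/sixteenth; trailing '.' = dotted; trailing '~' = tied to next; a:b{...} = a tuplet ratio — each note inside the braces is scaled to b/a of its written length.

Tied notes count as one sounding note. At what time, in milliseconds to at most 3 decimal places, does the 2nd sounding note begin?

note 2 onset = 3b = 1956.522ms

1. 0.0ms @ 0 + 1956.522ms (3)
2. 1956.522ms @ 3 + 1956.522ms (3)
3. 3913.043ms @ 6 + 3913.043ms (6)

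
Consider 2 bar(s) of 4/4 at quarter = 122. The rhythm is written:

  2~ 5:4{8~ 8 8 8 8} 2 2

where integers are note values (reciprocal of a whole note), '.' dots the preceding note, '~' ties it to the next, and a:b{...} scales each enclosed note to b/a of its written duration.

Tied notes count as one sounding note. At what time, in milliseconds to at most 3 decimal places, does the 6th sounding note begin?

1. 0.0ms @ 0 + 1377.049ms (14/5)
2. 1377.049ms @ 14/5 + 196.721ms (2/5)
3. 1573.77ms @ 16/5 + 196.721ms (2/5)
4. 1770.492ms @ 18/5 + 196.721ms (2/5)
5. 1967.213ms @ 4 + 983.607ms (2)
6. 2950.82ms @ 6 + 983.607ms (2)

note 6 onset = 6b = 2950.82ms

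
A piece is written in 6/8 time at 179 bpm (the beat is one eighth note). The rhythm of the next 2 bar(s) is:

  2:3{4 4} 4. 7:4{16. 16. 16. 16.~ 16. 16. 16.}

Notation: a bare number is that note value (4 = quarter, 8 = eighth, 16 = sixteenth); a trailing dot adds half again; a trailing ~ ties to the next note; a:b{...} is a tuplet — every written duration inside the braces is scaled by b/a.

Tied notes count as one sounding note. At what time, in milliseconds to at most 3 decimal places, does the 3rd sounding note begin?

note 3 onset = 6b = 2011.173ms

1. 0.0ms @ 0 + 1005.587ms (3)
2. 1005.587ms @ 3 + 1005.587ms (3)
3. 2011.173ms @ 6 + 1005.587ms (3)
4. 3016.76ms @ 9 + 143.655ms (3/7)
5. 3160.415ms @ 66/7 + 143.655ms (3/7)
6. 3304.07ms @ 69/7 + 143.655ms (3/7)
7. 3447.725ms @ 72/7 + 287.31ms (6/7)
8. 3735.036ms @ 78/7 + 143.655ms (3/7)
9. 3878.691ms @ 81/7 + 143.655ms (3/7)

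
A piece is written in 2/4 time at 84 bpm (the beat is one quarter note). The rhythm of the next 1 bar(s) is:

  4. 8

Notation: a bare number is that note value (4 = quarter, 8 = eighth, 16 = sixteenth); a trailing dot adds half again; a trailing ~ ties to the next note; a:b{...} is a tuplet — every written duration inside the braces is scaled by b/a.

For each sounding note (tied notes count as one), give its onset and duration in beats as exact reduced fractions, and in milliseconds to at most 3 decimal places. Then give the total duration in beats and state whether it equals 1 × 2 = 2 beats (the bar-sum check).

1) 0.0ms=0b +1071.429ms=3/2b
2) 1071.429ms=3/2b +357.143ms=1/2b
Σ=2b of 2 (84bpm 2/4) — PASS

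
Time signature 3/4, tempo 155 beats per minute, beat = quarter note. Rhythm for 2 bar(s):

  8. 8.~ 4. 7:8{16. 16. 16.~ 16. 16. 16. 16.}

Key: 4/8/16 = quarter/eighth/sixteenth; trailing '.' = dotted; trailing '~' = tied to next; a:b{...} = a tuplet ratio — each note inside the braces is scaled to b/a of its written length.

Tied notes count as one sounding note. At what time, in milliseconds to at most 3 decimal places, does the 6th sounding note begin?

note 6 onset = 33/7b = 1824.885ms

1. 0.0ms @ 0 + 290.323ms (3/4)
2. 290.323ms @ 3/4 + 870.968ms (9/4)
3. 1161.29ms @ 3 + 165.899ms (3/7)
4. 1327.189ms @ 24/7 + 165.899ms (3/7)
5. 1493.088ms @ 27/7 + 331.797ms (6/7)
6. 1824.885ms @ 33/7 + 165.899ms (3/7)
7. 1990.783ms @ 36/7 + 165.899ms (3/7)
8. 2156.682ms @ 39/7 + 165.899ms (3/7)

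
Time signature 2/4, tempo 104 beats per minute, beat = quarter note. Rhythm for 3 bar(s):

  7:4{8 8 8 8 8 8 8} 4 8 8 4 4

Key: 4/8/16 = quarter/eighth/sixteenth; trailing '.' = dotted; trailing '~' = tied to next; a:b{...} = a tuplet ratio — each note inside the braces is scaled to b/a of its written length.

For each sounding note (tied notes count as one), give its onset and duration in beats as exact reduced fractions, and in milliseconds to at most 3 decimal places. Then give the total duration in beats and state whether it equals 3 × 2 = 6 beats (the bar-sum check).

1) 0.0ms=0b +164.835ms=2/7b
2) 164.835ms=2/7b +164.835ms=2/7b
3) 329.67ms=4/7b +164.835ms=2/7b
4) 494.505ms=6/7b +164.835ms=2/7b
5) 659.341ms=8/7b +164.835ms=2/7b
6) 824.176ms=10/7b +164.835ms=2/7b
7) 989.011ms=12/7b +164.835ms=2/7b
8) 1153.846ms=2b +576.923ms=1b
9) 1730.769ms=3b +288.462ms=1/2b
10) 2019.231ms=7/2b +288.462ms=1/2b
11) 2307.692ms=4b +576.923ms=1b
12) 2884.615ms=5b +576.923ms=1b
Σ=6b of 6 (104bpm 2/4) — PASS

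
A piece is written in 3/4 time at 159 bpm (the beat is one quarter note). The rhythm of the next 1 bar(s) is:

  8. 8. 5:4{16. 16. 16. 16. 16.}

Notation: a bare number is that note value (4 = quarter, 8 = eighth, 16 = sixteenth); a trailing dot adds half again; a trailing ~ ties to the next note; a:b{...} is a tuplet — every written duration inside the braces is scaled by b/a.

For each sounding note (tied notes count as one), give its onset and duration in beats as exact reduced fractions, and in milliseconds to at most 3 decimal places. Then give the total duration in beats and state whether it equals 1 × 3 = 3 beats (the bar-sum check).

1) 0.0ms=0b +283.019ms=3/4b
2) 283.019ms=3/4b +283.019ms=3/4b
3) 566.038ms=3/2b +113.208ms=3/10b
4) 679.245ms=9/5b +113.208ms=3/10b
5) 792.453ms=21/10b +113.208ms=3/10b
6) 905.66ms=12/5b +113.208ms=3/10b
7) 1018.868ms=27/10b +113.208ms=3/10b
Σ=3b of 3 (159bpm 3/4) — PASS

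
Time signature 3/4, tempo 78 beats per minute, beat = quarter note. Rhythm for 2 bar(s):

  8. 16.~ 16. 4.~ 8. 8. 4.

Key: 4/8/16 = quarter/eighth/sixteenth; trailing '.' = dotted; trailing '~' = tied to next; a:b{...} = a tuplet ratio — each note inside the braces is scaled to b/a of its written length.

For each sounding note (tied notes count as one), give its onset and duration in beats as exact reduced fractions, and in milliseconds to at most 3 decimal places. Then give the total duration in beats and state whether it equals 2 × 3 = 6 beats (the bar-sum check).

1) 0.0ms=0b +576.923ms=3/4b
2) 576.923ms=3/4b +576.923ms=3/4b
3) 1153.846ms=3/2b +1730.769ms=9/4b
4) 2884.615ms=15/4b +576.923ms=3/4b
5) 3461.538ms=9/2b +1153.846ms=3/2b
Σ=6b of 6 (78bpm 3/4) — PASS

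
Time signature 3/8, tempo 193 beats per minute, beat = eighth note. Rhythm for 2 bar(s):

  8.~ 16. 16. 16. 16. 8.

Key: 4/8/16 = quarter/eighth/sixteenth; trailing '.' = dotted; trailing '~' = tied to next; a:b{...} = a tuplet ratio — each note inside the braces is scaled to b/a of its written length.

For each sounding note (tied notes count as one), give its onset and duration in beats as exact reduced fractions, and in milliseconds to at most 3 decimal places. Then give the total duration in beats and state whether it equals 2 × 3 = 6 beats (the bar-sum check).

1) 0.0ms=0b +699.482ms=9/4b
2) 699.482ms=9/4b +233.161ms=3/4b
3) 932.642ms=3b +233.161ms=3/4b
4) 1165.803ms=15/4b +233.161ms=3/4b
5) 1398.964ms=9/2b +466.321ms=3/2b
Σ=6b of 6 (193bpm 3/8) — PASS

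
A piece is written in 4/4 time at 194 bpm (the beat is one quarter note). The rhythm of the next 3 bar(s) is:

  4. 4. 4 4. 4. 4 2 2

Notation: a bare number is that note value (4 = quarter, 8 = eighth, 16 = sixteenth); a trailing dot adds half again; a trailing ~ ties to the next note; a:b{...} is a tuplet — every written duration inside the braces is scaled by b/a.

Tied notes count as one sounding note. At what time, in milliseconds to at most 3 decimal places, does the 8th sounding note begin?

note 8 onset = 10b = 3092.784ms

1. 0.0ms @ 0 + 463.918ms (3/2)
2. 463.918ms @ 3/2 + 463.918ms (3/2)
3. 927.835ms @ 3 + 309.278ms (1)
4. 1237.113ms @ 4 + 463.918ms (3/2)
5. 1701.031ms @ 11/2 + 463.918ms (3/2)
6. 2164.948ms @ 7 + 309.278ms (1)
7. 2474.227ms @ 8 + 618.557ms (2)
8. 3092.784ms @ 10 + 618.557ms (2)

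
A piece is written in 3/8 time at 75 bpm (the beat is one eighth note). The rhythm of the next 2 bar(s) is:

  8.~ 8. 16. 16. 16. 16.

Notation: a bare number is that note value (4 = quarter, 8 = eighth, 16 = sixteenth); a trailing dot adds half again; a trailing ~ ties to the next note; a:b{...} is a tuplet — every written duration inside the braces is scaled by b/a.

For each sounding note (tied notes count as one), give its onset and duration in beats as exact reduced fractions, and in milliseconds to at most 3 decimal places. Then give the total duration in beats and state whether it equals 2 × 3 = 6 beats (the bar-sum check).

1) 0.0ms=0b +2400.0ms=3b
2) 2400.0ms=3b +600.0ms=3/4b
3) 3000.0ms=15/4b +600.0ms=3/4b
4) 3600.0ms=9/2b +600.0ms=3/4b
5) 4200.0ms=21/4b +600.0ms=3/4b
Σ=6b of 6 (75bpm 3/8) — PASS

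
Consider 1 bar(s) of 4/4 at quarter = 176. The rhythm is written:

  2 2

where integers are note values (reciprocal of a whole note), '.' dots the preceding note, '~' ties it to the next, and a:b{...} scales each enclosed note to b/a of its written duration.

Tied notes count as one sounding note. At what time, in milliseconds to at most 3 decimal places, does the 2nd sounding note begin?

1. 0.0ms @ 0 + 681.818ms (2)
2. 681.818ms @ 2 + 681.818ms (2)

note 2 onset = 2b = 681.818ms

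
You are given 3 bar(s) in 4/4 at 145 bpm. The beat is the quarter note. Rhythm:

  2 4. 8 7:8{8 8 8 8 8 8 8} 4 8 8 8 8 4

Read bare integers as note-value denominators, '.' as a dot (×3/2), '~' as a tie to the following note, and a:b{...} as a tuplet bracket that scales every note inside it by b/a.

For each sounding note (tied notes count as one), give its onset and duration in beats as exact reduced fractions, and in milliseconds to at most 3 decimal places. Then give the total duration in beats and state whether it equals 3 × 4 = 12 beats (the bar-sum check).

1) 0.0ms=0b +827.586ms=2b
2) 827.586ms=2b +620.69ms=3/2b
3) 1448.276ms=7/2b +206.897ms=1/2b
4) 1655.172ms=4b +236.453ms=4/7b
5) 1891.626ms=32/7b +236.453ms=4/7b
6) 2128.079ms=36/7b +236.453ms=4/7b
7) 2364.532ms=40/7b +236.453ms=4/7b
8) 2600.985ms=44/7b +236.453ms=4/7b
9) 2837.438ms=48/7b +236.453ms=4/7b
10) 3073.892ms=52/7b +236.453ms=4/7b
11) 3310.345ms=8b +413.793ms=1b
12) 3724.138ms=9b +206.897ms=1/2b
13) 3931.034ms=19/2b +206.897ms=1/2b
14) 4137.931ms=10b +206.897ms=1/2b
15) 4344.828ms=21/2b +206.897ms=1/2b
16) 4551.724ms=11b +413.793ms=1b
Σ=12b of 12 (145bpm 4/4) — PASS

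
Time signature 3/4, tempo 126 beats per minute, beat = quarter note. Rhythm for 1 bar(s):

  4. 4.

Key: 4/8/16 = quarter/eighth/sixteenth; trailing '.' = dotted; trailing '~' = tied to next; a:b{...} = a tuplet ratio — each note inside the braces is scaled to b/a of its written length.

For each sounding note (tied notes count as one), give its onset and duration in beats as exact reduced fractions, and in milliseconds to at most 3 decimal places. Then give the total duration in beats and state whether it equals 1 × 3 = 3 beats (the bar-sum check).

1) 0.0ms=0b +714.286ms=3/2b
2) 714.286ms=3/2b +714.286ms=3/2b
Σ=3b of 3 (126bpm 3/4) — PASS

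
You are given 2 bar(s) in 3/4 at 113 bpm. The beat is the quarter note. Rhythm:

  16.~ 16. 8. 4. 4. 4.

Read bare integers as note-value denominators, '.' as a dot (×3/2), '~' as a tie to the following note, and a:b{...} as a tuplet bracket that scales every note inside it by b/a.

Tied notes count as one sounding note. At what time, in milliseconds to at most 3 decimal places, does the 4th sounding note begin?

note 4 onset = 3b = 1592.92ms

1. 0.0ms @ 0 + 398.23ms (3/4)
2. 398.23ms @ 3/4 + 398.23ms (3/4)
3. 796.46ms @ 3/2 + 796.46ms (3/2)
4. 1592.92ms @ 3 + 796.46ms (3/2)
5. 2389.381ms @ 9/2 + 796.46ms (3/2)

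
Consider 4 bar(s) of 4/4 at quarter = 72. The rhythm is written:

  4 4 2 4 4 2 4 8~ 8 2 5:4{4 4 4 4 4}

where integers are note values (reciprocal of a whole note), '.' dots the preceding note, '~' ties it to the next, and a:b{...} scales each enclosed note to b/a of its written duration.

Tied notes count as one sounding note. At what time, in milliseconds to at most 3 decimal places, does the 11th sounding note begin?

note 11 onset = 64/5b = 10666.667ms

1. 0.0ms @ 0 + 833.333ms (1)
2. 833.333ms @ 1 + 833.333ms (1)
3. 1666.667ms @ 2 + 1666.667ms (2)
4. 3333.333ms @ 4 + 833.333ms (1)
5. 4166.667ms @ 5 + 833.333ms (1)
6. 5000.0ms @ 6 + 1666.667ms (2)
7. 6666.667ms @ 8 + 833.333ms (1)
8. 7500.0ms @ 9 + 833.333ms (1)
9. 8333.333ms @ 10 + 1666.667ms (2)
10. 10000.0ms @ 12 + 666.667ms (4/5)
11. 10666.667ms @ 64/5 + 666.667ms (4/5)
12. 11333.333ms @ 68/5 + 666.667ms (4/5)
13. 12000.0ms @ 72/5 + 666.667ms (4/5)
14. 12666.667ms @ 76/5 + 666.667ms (4/5)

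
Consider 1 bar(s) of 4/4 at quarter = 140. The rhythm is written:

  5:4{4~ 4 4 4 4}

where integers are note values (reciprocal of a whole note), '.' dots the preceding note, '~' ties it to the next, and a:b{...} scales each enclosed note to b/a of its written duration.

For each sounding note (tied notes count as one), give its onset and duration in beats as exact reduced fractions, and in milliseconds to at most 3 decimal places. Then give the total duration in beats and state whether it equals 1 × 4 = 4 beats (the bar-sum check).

1) 0.0ms=0b +685.714ms=8/5b
2) 685.714ms=8/5b +342.857ms=4/5b
3) 1028.571ms=12/5b +342.857ms=4/5b
4) 1371.429ms=16/5b +342.857ms=4/5b
Σ=4b of 4 (140bpm 4/4) — PASS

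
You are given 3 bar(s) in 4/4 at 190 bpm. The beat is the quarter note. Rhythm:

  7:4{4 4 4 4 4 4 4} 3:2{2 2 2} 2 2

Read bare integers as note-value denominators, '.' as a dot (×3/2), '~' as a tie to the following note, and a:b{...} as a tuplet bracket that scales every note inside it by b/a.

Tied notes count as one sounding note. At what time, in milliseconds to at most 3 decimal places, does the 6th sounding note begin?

note 6 onset = 20/7b = 902.256ms

1. 0.0ms @ 0 + 180.451ms (4/7)
2. 180.451ms @ 4/7 + 180.451ms (4/7)
3. 360.902ms @ 8/7 + 180.451ms (4/7)
4. 541.353ms @ 12/7 + 180.451ms (4/7)
5. 721.805ms @ 16/7 + 180.451ms (4/7)
6. 902.256ms @ 20/7 + 180.451ms (4/7)
7. 1082.707ms @ 24/7 + 180.451ms (4/7)
8. 1263.158ms @ 4 + 421.053ms (4/3)
9. 1684.211ms @ 16/3 + 421.053ms (4/3)
10. 2105.263ms @ 20/3 + 421.053ms (4/3)
11. 2526.316ms @ 8 + 631.579ms (2)
12. 3157.895ms @ 10 + 631.579ms (2)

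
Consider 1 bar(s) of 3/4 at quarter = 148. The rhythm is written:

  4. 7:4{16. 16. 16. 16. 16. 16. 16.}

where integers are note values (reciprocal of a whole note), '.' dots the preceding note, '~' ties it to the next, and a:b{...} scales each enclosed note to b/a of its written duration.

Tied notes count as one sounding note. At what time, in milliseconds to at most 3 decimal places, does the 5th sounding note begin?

note 5 onset = 15/7b = 868.726ms

1. 0.0ms @ 0 + 608.108ms (3/2)
2. 608.108ms @ 3/2 + 86.873ms (3/14)
3. 694.981ms @ 12/7 + 86.873ms (3/14)
4. 781.853ms @ 27/14 + 86.873ms (3/14)
5. 868.726ms @ 15/7 + 86.873ms (3/14)
6. 955.598ms @ 33/14 + 86.873ms (3/14)
7. 1042.471ms @ 18/7 + 86.873ms (3/14)
8. 1129.344ms @ 39/14 + 86.873ms (3/14)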